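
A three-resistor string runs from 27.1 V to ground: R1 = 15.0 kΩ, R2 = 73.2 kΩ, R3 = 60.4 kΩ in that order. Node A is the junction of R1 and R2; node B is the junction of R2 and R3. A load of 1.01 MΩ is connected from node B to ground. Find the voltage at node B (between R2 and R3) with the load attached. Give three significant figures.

V ≈ 10.6 V

At node B, R3 is in parallel with the load: R3‖R_L = 56.99 kΩ.
Below node A the resistance is R2 + (R3‖R_L) = 130.2 kΩ, so V_A = 27.1 × 130.2/145.2 = 24.30 V.
Then V_B = V_A × (R3‖R_L)/(R2 + R3‖R_L) = 24.30 × 56.99/130.2 = 10.6 V.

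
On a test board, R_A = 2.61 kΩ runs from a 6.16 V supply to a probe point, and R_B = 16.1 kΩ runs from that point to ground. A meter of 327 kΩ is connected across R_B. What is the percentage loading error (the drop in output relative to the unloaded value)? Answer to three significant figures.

0.682 %

The divider's output (Thévenin) resistance is R_A‖R_B = 2.246 kΩ.
Fractional drop under load = R_th/(R_th + R_L) = 2.246 / (2.246 + 327) = 0.006821.
So the output falls by 0.682 %.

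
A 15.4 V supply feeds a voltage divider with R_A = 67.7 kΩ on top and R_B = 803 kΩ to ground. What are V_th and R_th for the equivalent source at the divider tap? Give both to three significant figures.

V_th is the open-circuit tap voltage: 15.4 × 803/(67.7 + 803) = 14.2 V.
With the supply zeroed, R_A and R_B appear in parallel from the tap: R_th = R_A‖R_B = (67.7 × 803)/870.7 = 62.4 kΩ.

V_th = 14.2 V, R_th = 62.4 kΩ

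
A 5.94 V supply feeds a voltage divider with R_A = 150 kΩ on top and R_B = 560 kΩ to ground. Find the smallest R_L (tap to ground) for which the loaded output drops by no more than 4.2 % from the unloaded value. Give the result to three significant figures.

Output resistance R_th = R_A‖R_B = (150 × 560)/710.0 = 118.3 kΩ.
The fractional drop is R_th/(R_th + R_L); requiring this ≤ 0.0420 gives R_L ≥ R_th(1/0.0420 − 1) = 118.3 × 22.81 = 2.70 MΩ.

R_L(min) ≈ 2.70 MΩ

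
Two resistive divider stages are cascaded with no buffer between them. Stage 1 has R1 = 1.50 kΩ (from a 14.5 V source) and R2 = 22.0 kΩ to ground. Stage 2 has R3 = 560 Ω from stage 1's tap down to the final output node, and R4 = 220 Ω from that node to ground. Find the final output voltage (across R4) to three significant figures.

V_out ≈ 1.37 V

Stage 2 presents R3+R4 = 780.0 Ω as a load on stage 1's tap.
Stage 1's lower leg becomes R2‖(R3+R4) = 753.3 Ω, so V_mid = 14.5 × 753.3/2253 = 4.847 V.
Stage 2 is itself unloaded: V_out = V_mid × R4/(R3+R4) = 4.847 × 220/780.0 = 1.37 V.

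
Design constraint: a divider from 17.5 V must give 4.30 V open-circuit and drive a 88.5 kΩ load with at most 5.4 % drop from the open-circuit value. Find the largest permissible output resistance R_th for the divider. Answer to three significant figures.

Loading drop = R_th/(R_th + R_L) ≤ 0.0540, so R_th ≤ R_L · ε/(1−ε) = 88.5 kΩ × 0.0540/0.9460 = 5.05 kΩ.

R_th ≤ 5.05 kΩ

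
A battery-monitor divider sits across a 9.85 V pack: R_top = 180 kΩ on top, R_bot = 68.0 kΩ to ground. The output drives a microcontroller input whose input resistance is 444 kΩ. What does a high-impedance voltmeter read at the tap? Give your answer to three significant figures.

The load sits in parallel with R_bot: R_bot‖R_L = (68.0 × 444) / (68.0 + 444) = 58.97 kΩ.
V_out = 9.85 × 58.97 / (180 + 58.97) = 9.85 × 58.97/239.0 = 2.43 V.

V_out ≈ 2.43 V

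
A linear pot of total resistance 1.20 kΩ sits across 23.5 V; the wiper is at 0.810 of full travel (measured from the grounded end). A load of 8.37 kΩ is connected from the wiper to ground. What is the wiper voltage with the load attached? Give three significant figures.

V ≈ 18.6 V

The wiper splits the pot into (1−α)R = 228.0 Ω above and αR = 972.0 Ω below.
Lower section ‖ load = 870.9 Ω.
V_wiper = 23.5 × 870.9/(228.0 + 870.9) = 18.6 V.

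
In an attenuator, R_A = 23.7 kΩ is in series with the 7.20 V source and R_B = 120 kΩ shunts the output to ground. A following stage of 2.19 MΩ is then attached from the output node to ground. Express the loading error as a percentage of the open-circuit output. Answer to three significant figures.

0.896 %

The divider's output (Thévenin) resistance is R_A‖R_B = 19.79 kΩ.
Fractional drop under load = R_th/(R_th + R_L) = 19.79 / (19.79 + 2190) = 0.008956.
So the output falls by 0.896 %.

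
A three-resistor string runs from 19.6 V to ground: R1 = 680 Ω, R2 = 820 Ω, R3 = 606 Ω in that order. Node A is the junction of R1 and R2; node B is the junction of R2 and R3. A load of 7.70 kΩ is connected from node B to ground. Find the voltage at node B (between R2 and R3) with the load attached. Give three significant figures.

At node B, R3 is in parallel with the load: R3‖R_L = 561.8 Ω.
Below node A the resistance is R2 + (R3‖R_L) = 1382 Ω, so V_A = 19.6 × 1382/2062 = 13.14 V.
Then V_B = V_A × (R3‖R_L)/(R2 + R3‖R_L) = 13.14 × 561.8/1382 = 5.34 V.

V ≈ 5.34 V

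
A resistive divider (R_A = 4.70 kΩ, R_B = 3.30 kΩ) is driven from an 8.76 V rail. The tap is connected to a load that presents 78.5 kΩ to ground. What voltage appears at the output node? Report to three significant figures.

The load sits in parallel with R_B: R_B‖R_L = (3.30 × 78.5) / (3.30 + 78.5) = 3.167 kΩ.
V_out = 8.76 × 3.167 / (4.70 + 3.167) = 8.76 × 3.167/7.867 = 3.53 V.

V_out ≈ 3.53 V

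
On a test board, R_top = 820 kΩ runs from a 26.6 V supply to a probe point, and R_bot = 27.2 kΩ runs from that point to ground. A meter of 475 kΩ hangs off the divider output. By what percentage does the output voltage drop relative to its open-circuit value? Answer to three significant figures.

The divider's output (Thévenin) resistance is R_top‖R_bot = 26.33 kΩ.
Fractional drop under load = R_th/(R_th + R_L) = 26.33 / (26.33 + 475) = 0.05251.
So the output falls by 5.25 %.

5.25 %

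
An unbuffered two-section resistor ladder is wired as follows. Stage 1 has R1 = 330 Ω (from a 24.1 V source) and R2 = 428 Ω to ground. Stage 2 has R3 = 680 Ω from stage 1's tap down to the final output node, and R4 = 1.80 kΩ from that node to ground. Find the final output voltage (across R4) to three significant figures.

V_out ≈ 9.19 V

Stage 2 presents R3+R4 = 2480 Ω as a load on stage 1's tap.
Stage 1's lower leg becomes R2‖(R3+R4) = 365.0 Ω, so V_mid = 24.1 × 365.0/695.0 = 12.66 V.
Stage 2 is itself unloaded: V_out = V_mid × R4/(R3+R4) = 12.66 × 1800/2480 = 9.19 V.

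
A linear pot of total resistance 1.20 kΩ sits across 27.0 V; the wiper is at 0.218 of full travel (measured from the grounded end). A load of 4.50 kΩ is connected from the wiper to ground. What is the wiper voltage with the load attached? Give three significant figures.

V ≈ 5.63 V

The wiper splits the pot into (1−α)R = 938.4 Ω above and αR = 261.6 Ω below.
Lower section ‖ load = 247.2 Ω.
V_wiper = 27.0 × 247.2/(938.4 + 247.2) = 5.63 V.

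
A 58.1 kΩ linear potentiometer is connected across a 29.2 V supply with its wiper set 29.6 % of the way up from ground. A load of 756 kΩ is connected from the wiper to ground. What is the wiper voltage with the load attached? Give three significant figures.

V ≈ 8.51 V

The wiper splits the pot into (1−α)R = 40.90 kΩ above and αR = 17.20 kΩ below.
Lower section ‖ load = 16.82 kΩ.
V_wiper = 29.2 × 16.82/(40.90 + 16.82) = 8.51 V.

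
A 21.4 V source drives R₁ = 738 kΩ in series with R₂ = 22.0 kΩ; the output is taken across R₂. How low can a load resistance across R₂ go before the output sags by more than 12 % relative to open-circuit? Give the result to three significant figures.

R_L(min) ≈ 157 kΩ

Output resistance R_th = R₁‖R₂ = (738 × 22.0)/760.0 = 21.36 kΩ.
The fractional drop is R_th/(R_th + R_L); requiring this ≤ 0.120 gives R_L ≥ R_th(1/0.120 − 1) = 21.36 × 7.333 = 157 kΩ.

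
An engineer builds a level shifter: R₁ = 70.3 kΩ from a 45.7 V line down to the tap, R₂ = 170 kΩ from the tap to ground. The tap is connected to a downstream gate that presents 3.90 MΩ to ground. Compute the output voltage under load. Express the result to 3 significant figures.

V_out ≈ 31.9 V

The load sits in parallel with R₂: R₂‖R_L = (170 × 3900) / (170 + 3900) = 162.9 kΩ.
V_out = 45.7 × 162.9 / (70.3 + 162.9) = 45.7 × 162.9/233.2 = 31.9 V.
(Unloaded it would have been 32.3 V.)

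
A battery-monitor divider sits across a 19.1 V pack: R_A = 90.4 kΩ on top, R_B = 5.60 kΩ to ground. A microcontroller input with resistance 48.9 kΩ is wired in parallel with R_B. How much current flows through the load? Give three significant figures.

R_B‖R_L = 5.025 kΩ; V_out = 19.1 × 5.025/95.42 = 1.006 V.
I_L = V_out / R_L = 1.006 / 48.9 kΩ = 0.0206 mA.

I_L ≈ 0.0206 mA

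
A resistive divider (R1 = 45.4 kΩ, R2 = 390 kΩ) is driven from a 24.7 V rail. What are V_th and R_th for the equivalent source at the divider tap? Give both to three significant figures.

V_th is the open-circuit tap voltage: 24.7 × 390/(45.4 + 390) = 22.1 V.
With the supply zeroed, R1 and R2 appear in parallel from the tap: R_th = R1‖R2 = (45.4 × 390)/435.4 = 40.7 kΩ.

V_th = 22.1 V, R_th = 40.7 kΩ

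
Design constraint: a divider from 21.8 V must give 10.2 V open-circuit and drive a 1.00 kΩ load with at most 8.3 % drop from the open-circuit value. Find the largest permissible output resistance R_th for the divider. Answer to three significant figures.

Loading drop = R_th/(R_th + R_L) ≤ 0.0830, so R_th ≤ R_L · ε/(1−ε) = 1.00 kΩ × 0.0830/0.9170 = 90.5 Ω.

R_th ≤ 90.5 Ω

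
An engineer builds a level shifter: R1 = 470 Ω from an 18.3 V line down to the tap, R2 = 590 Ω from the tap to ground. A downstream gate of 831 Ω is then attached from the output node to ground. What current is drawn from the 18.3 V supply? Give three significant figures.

R2‖R_L = 345.0 Ω, so the source sees R1 + R2‖R_L = 815.0 Ω.
I = 18.3 V / 815.0 Ω = 22.5 mA.

I ≈ 22.5 mA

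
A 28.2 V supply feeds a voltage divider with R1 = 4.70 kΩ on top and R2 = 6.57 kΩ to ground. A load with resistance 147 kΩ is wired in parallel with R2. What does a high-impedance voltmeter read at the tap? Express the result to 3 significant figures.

V_out ≈ 16.1 V

The load sits in parallel with R2: R2‖R_L = (6.57 × 147) / (6.57 + 147) = 6.289 kΩ.
V_out = 28.2 × 6.289 / (4.70 + 6.289) = 28.2 × 6.289/10.99 = 16.1 V.
(Unloaded it would have been 16.4 V.)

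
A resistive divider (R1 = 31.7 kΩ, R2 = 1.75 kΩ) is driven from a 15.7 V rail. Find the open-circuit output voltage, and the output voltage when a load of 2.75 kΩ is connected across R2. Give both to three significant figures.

Unloaded: 0.821 V; loaded: 0.512 V

Open-circuit: V = 15.7 × 1.75/(31.7 + 1.75) = 0.821 V.
With the load, R2 becomes R2‖R_L = 1.069 kΩ, so V = 15.7 × 1.069/32.77 = 0.512 V.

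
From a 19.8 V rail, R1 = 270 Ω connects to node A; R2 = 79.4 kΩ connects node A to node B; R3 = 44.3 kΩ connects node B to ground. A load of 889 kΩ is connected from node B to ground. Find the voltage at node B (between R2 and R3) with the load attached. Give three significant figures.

V ≈ 6.86 V

At node B, R3 is in parallel with the load: R3‖R_L = 42200 Ω.
Below node A the resistance is R2 + (R3‖R_L) = 121600 Ω, so V_A = 19.8 × 121600/121900 = 19.76 V.
Then V_B = V_A × (R3‖R_L)/(R2 + R3‖R_L) = 19.76 × 42200/121600 = 6.86 V.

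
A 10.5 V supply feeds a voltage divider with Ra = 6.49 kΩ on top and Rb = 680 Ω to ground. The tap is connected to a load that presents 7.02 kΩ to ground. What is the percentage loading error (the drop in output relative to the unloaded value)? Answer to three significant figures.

8.06 %

Unloaded V = 10.5 × 680/7170 = 0.99582 V.
Loaded: Rb‖R_L = 619.9 Ω, giving V = 10.5 × 619.9/7110 = 0.91554 V.
Drop = (0.99582 − 0.91554) / 0.99582 = 8.06 %.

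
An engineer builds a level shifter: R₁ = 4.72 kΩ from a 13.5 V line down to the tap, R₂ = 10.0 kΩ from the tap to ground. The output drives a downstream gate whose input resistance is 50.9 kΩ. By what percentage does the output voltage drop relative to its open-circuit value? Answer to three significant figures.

The divider's output (Thévenin) resistance is R₁‖R₂ = 3.207 kΩ.
Fractional drop under load = R_th/(R_th + R_L) = 3.207 / (3.207 + 50.9) = 0.05926.
So the output falls by 5.93 %.

5.93 %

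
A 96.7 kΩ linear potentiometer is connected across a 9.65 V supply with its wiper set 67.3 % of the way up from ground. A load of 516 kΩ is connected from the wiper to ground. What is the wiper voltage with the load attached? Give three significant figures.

The wiper splits the pot into (1−α)R = 31.62 kΩ above and αR = 65.08 kΩ below.
Lower section ‖ load = 57.79 kΩ.
V_wiper = 9.65 × 57.79/(31.62 + 57.79) = 6.24 V.

V ≈ 6.24 V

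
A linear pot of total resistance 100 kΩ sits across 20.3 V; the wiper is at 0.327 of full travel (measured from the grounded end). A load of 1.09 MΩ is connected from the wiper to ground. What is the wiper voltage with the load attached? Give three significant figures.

V ≈ 6.51 V

The wiper splits the pot into (1−α)R = 67.30 kΩ above and αR = 32.70 kΩ below.
Lower section ‖ load = 31.75 kΩ.
V_wiper = 20.3 × 31.75/(67.30 + 31.75) = 6.51 V.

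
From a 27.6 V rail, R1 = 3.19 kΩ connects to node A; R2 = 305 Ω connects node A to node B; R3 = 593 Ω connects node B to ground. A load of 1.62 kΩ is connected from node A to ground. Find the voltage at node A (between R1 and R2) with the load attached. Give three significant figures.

Below node A the series string R2+R3 = 898.0 Ω sits in parallel with the 1620 Ω load: 577.7 Ω.
V_A = 27.6 × 577.7/(3190 + 577.7) = 4.23 V.

V ≈ 4.23 V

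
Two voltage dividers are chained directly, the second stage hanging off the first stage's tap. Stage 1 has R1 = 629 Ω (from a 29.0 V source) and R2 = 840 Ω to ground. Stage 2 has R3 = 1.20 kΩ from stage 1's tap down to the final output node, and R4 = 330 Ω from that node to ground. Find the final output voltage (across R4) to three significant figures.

V_out ≈ 2.90 V

Stage 2 presents R3+R4 = 1530 Ω as a load on stage 1's tap.
Stage 1's lower leg becomes R2‖(R3+R4) = 542.3 Ω, so V_mid = 29.0 × 542.3/1171 = 13.43 V.
Stage 2 is itself unloaded: V_out = V_mid × R4/(R3+R4) = 13.43 × 330/1530 = 2.90 V.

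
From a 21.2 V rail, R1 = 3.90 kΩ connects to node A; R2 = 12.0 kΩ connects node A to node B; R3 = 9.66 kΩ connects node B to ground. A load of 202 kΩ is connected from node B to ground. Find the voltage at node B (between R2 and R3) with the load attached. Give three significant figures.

V ≈ 7.78 V

At node B, R3 is in parallel with the load: R3‖R_L = 9.219 kΩ.
Below node A the resistance is R2 + (R3‖R_L) = 21.22 kΩ, so V_A = 21.2 × 21.22/25.12 = 17.91 V.
Then V_B = V_A × (R3‖R_L)/(R2 + R3‖R_L) = 17.91 × 9.219/21.22 = 7.78 V.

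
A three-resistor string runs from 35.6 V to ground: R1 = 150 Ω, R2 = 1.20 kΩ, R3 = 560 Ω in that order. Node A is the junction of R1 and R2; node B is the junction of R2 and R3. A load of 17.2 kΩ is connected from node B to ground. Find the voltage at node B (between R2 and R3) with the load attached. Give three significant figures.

V ≈ 10.2 V

At node B, R3 is in parallel with the load: R3‖R_L = 542.3 Ω.
Below node A the resistance is R2 + (R3‖R_L) = 1742 Ω, so V_A = 35.6 × 1742/1892 = 32.78 V.
Then V_B = V_A × (R3‖R_L)/(R2 + R3‖R_L) = 32.78 × 542.3/1742 = 10.2 V.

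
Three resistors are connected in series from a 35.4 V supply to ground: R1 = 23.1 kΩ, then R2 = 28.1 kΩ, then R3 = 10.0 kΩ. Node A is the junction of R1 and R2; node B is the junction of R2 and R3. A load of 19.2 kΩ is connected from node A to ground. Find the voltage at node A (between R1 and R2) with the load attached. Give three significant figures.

Below node A the series string R2+R3 = 38.10 kΩ sits in parallel with the 19.2 kΩ load: 12.77 kΩ.
V_A = 35.4 × 12.77/(23.1 + 12.77) = 12.6 V.

V ≈ 12.6 V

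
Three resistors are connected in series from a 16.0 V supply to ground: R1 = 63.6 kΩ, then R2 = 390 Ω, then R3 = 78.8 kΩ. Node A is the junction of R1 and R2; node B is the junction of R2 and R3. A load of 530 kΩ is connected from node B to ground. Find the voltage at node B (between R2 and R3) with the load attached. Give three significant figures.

At node B, R3 is in parallel with the load: R3‖R_L = 68600 Ω.
Below node A the resistance is R2 + (R3‖R_L) = 68990 Ω, so V_A = 16.0 × 68990/132600 = 8.325 V.
Then V_B = V_A × (R3‖R_L)/(R2 + R3‖R_L) = 8.325 × 68600/68990 = 8.28 V.

V ≈ 8.28 V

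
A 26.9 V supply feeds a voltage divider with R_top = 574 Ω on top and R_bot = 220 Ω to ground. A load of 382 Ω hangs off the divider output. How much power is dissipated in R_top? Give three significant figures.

P ≈ 816 mW

Total resistance from the source is R_top + (R_bot‖R_L) = 713.6 Ω, so I = 26.9/713.6 Ω = 37.70 mA.
P = I²·R_top = (37.70 mA)² × 574 Ω = 816 mW.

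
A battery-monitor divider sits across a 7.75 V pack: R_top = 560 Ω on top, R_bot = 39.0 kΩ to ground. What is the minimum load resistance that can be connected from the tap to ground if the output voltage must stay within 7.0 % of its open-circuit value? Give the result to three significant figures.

R_L(min) ≈ 7.33 kΩ

Output resistance R_th = R_top‖R_bot = (560 × 39000)/39560 = 552.1 Ω.
The fractional drop is R_th/(R_th + R_L); requiring this ≤ 0.0700 gives R_L ≥ R_th(1/0.0700 − 1) = 552.1 × 13.29 = 7.33 kΩ.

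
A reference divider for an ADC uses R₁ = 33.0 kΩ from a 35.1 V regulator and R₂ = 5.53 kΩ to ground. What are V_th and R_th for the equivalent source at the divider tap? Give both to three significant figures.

V_th is the open-circuit tap voltage: 35.1 × 5.53/(33.0 + 5.53) = 5.04 V.
With the supply zeroed, R₁ and R₂ appear in parallel from the tap: R_th = R₁‖R₂ = (33.0 × 5.53)/38.53 = 4.74 kΩ.

V_th = 5.04 V, R_th = 4.74 kΩ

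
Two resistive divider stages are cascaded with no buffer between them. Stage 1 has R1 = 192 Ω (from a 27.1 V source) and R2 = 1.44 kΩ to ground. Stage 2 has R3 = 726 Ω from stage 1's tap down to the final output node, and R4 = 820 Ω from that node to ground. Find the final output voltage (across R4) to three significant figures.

V_out ≈ 11.4 V

Stage 2 presents R3+R4 = 1546 Ω as a load on stage 1's tap.
Stage 1's lower leg becomes R2‖(R3+R4) = 745.6 Ω, so V_mid = 27.1 × 745.6/937.6 = 21.55 V.
Stage 2 is itself unloaded: V_out = V_mid × R4/(R3+R4) = 21.55 × 820/1546 = 11.4 V.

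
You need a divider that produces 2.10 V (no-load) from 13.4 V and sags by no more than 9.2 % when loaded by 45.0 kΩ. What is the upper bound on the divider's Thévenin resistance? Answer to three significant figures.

R_th ≤ 4.56 kΩ

Loading drop = R_th/(R_th + R_L) ≤ 0.0920, so R_th ≤ R_L · ε/(1−ε) = 45.0 kΩ × 0.0920/0.9080 = 4.56 kΩ.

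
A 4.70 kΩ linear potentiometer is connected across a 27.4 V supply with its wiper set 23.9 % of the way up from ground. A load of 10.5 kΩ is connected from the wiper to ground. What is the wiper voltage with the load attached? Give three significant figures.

The wiper splits the pot into (1−α)R = 3.577 kΩ above and αR = 1.123 kΩ below.
Lower section ‖ load = 1.015 kΩ.
V_wiper = 27.4 × 1.015/(3.577 + 1.015) = 6.06 V.

V ≈ 6.06 V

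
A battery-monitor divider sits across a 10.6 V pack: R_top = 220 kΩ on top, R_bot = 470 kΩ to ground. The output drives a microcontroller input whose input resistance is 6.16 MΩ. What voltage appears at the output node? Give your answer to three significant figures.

V_out ≈ 7.05 V

The load sits in parallel with R_bot: R_bot‖R_L = (470 × 6160) / (470 + 6160) = 436.7 kΩ.
V_out = 10.6 × 436.7 / (220 + 436.7) = 10.6 × 436.7/656.7 = 7.05 V.
(Unloaded it would have been 7.22 V.)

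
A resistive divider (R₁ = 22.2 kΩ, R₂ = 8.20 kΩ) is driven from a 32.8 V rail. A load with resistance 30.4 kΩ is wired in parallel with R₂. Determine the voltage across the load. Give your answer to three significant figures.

The load sits in parallel with R₂: R₂‖R_L = (8.20 × 30.4) / (8.20 + 30.4) = 6.458 kΩ.
V_out = 32.8 × 6.458 / (22.2 + 6.458) = 32.8 × 6.458/28.66 = 7.39 V.

V_out ≈ 7.39 V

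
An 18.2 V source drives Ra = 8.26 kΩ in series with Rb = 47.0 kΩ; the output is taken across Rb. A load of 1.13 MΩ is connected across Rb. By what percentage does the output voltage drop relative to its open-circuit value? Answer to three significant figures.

0.618 %

The divider's output (Thévenin) resistance is Ra‖Rb = 7.025 kΩ.
Fractional drop under load = R_th/(R_th + R_L) = 7.025 / (7.025 + 1130) = 0.006179.
So the output falls by 0.618 %.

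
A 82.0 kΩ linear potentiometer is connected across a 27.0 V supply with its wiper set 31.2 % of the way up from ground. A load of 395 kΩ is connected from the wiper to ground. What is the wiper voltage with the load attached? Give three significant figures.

V ≈ 8.06 V

The wiper splits the pot into (1−α)R = 56.42 kΩ above and αR = 25.58 kΩ below.
Lower section ‖ load = 24.03 kΩ.
V_wiper = 27.0 × 24.03/(56.42 + 24.03) = 8.06 V.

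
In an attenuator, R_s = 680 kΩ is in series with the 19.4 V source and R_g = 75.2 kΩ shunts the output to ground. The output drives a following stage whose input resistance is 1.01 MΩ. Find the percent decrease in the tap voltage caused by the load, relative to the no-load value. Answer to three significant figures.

The divider's output (Thévenin) resistance is R_s‖R_g = 67.71 kΩ.
Fractional drop under load = R_th/(R_th + R_L) = 67.71 / (67.71 + 1010) = 0.06283.
So the output falls by 6.28 %.

6.28 %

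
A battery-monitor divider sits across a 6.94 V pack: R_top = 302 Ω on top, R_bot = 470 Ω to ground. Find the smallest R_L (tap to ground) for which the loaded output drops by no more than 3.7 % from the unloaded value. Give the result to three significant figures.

R_L(min) ≈ 4.79 kΩ

Output resistance R_th = R_top‖R_bot = (302 × 470)/772.0 = 183.9 Ω.
The fractional drop is R_th/(R_th + R_L); requiring this ≤ 0.0370 gives R_L ≥ R_th(1/0.0370 − 1) = 183.9 × 26.03 = 4.79 kΩ.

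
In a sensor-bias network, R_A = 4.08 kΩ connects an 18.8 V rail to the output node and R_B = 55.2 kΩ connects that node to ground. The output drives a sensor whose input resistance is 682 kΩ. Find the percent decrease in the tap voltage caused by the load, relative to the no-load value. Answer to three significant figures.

The divider's output (Thévenin) resistance is R_A‖R_B = 3.799 kΩ.
Fractional drop under load = R_th/(R_th + R_L) = 3.799 / (3.799 + 682) = 0.005540.
So the output falls by 0.554 %.

0.554 %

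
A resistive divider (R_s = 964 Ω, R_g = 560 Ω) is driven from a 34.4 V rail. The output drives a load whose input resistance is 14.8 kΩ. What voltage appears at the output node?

The load sits in parallel with R_g: R_g‖R_L = (560 × 14800) / (560 + 14800) = 539.6 Ω.
V_out = 34.4 × 539.6 / (964 + 539.6) = 34.4 × 539.6/1504 = 12.3 V.

V_out ≈ 12.3 V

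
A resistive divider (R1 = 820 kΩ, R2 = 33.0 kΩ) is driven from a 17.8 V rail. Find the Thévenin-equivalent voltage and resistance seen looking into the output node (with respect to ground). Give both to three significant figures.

V_th = 0.689 V, R_th = 31.7 kΩ

V_th is the open-circuit tap voltage: 17.8 × 33.0/(820 + 33.0) = 0.689 V.
With the supply zeroed, R1 and R2 appear in parallel from the tap: R_th = R1‖R2 = (820 × 33.0)/853.0 = 31.7 kΩ.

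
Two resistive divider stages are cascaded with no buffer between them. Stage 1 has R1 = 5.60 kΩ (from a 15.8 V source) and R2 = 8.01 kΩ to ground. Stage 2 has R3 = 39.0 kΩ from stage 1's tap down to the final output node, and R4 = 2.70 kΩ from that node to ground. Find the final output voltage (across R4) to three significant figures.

V_out ≈ 0.558 V

Stage 2 presents R3+R4 = 41.70 kΩ as a load on stage 1's tap.
Stage 1's lower leg becomes R2‖(R3+R4) = 6.719 kΩ, so V_mid = 15.8 × 6.719/12.32 = 8.618 V.
Stage 2 is itself unloaded: V_out = V_mid × R4/(R3+R4) = 8.618 × 2.70/41.70 = 0.558 V.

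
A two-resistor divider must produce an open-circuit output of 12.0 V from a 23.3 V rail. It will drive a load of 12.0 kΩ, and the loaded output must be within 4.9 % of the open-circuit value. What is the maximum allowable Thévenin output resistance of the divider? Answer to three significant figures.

Loading drop = R_th/(R_th + R_L) ≤ 0.0490, so R_th ≤ R_L · ε/(1−ε) = 12.0 kΩ × 0.0490/0.9510 = 618 Ω.
(Any R1, R2 with R2/(R1+R2) = 0.515 and R1‖R2 ≤ 618 Ω will meet the spec.)

R_th ≤ 618 Ω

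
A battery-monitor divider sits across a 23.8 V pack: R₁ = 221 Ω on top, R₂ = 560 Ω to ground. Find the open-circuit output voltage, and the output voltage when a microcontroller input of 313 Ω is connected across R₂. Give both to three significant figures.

Unloaded: 17.1 V; loaded: 11.3 V

Open-circuit: V = 23.8 × 560/(221 + 560) = 17.1 V.
With the load, R₂ becomes R₂‖R_L = 200.8 Ω, so V = 23.8 × 200.8/421.8 = 11.3 V.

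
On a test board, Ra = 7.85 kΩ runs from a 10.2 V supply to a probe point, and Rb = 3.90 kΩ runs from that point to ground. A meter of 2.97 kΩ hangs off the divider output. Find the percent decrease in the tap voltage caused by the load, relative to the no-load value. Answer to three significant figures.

46.7 %

The divider's output (Thévenin) resistance is Ra‖Rb = 2.606 kΩ.
Fractional drop under load = R_th/(R_th + R_L) = 2.606 / (2.606 + 2.97) = 0.4673.
So the output falls by 46.7 %.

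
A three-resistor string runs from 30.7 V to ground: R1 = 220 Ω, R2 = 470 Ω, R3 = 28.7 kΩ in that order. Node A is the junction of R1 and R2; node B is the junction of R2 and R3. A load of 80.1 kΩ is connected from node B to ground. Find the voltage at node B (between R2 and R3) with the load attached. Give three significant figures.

V ≈ 29.7 V

At node B, R3 is in parallel with the load: R3‖R_L = 21130 Ω.
Below node A the resistance is R2 + (R3‖R_L) = 21600 Ω, so V_A = 30.7 × 21600/21820 = 30.39 V.
Then V_B = V_A × (R3‖R_L)/(R2 + R3‖R_L) = 30.39 × 21130/21600 = 29.7 V.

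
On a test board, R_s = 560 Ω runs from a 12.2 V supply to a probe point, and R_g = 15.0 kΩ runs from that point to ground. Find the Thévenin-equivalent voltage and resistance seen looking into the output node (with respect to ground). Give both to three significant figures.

V_th is the open-circuit tap voltage: 12.2 × 15000/(560 + 15000) = 11.8 V.
With the supply zeroed, R_s and R_g appear in parallel from the tap: R_th = R_s‖R_g = (560 × 15000)/15560 = 540 Ω.

V_th = 11.8 V, R_th = 540 Ω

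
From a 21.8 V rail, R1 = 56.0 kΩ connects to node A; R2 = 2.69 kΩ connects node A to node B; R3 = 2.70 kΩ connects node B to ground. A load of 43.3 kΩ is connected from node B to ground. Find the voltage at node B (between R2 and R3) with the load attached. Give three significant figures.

V ≈ 0.905 V

At node B, R3 is in parallel with the load: R3‖R_L = 2.542 kΩ.
Below node A the resistance is R2 + (R3‖R_L) = 5.232 kΩ, so V_A = 21.8 × 5.232/61.23 = 1.863 V.
Then V_B = V_A × (R3‖R_L)/(R2 + R3‖R_L) = 1.863 × 2.542/5.232 = 0.905 V.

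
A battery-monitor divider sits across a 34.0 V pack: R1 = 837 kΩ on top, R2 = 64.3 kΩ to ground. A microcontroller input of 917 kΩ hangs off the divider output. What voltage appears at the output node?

The load sits in parallel with R2: R2‖R_L = (64.3 × 917) / (64.3 + 917) = 60.09 kΩ.
V_out = 34.0 × 60.09 / (837 + 60.09) = 34.0 × 60.09/897.1 = 2.28 V.
(Unloaded it would have been 2.43 V.)

V_out ≈ 2.28 V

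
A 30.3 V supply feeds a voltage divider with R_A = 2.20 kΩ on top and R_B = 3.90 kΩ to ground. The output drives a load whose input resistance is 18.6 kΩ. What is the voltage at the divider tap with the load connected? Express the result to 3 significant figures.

The load sits in parallel with R_B: R_B‖R_L = (3.90 × 18.6) / (3.90 + 18.6) = 3.224 kΩ.
V_out = 30.3 × 3.224 / (2.20 + 3.224) = 30.3 × 3.224/5.424 = 18.0 V.
(Unloaded it would have been 19.4 V.)

V_out ≈ 18.0 V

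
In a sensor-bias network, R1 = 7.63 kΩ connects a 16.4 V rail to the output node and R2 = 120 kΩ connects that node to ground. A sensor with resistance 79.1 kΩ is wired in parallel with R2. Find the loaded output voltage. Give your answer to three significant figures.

The load sits in parallel with R2: R2‖R_L = (120 × 79.1) / (120 + 79.1) = 47.67 kΩ.
V_out = 16.4 × 47.67 / (7.63 + 47.67) = 16.4 × 47.67/55.30 = 14.1 V.

V_out ≈ 14.1 V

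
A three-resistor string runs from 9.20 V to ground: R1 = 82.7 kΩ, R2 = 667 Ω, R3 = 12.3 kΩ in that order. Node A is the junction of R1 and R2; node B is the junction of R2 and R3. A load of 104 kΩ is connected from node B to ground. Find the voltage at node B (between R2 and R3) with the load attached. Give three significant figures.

At node B, R3 is in parallel with the load: R3‖R_L = 11000 Ω.
Below node A the resistance is R2 + (R3‖R_L) = 11670 Ω, so V_A = 9.20 × 11670/94370 = 1.137 V.
Then V_B = V_A × (R3‖R_L)/(R2 + R3‖R_L) = 1.137 × 11000/11670 = 1.07 V.

V ≈ 1.07 V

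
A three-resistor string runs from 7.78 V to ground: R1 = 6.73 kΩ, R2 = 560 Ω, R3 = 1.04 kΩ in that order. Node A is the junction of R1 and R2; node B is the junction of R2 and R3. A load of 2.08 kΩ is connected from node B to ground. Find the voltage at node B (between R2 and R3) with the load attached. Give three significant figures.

V ≈ 0.676 V

At node B, R3 is in parallel with the load: R3‖R_L = 693.3 Ω.
Below node A the resistance is R2 + (R3‖R_L) = 1253 Ω, so V_A = 7.78 × 1253/7983 = 1.221 V.
Then V_B = V_A × (R3‖R_L)/(R2 + R3‖R_L) = 1.221 × 693.3/1253 = 0.676 V.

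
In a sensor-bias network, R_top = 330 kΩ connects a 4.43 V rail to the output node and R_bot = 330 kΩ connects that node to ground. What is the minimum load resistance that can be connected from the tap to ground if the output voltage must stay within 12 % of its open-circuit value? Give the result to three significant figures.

R_L(min) ≈ 1.21 MΩ

Output resistance R_th = R_top‖R_bot = (330 × 330)/660.0 = 165.0 kΩ.
The fractional drop is R_th/(R_th + R_L); requiring this ≤ 0.120 gives R_L ≥ R_th(1/0.120 − 1) = 165.0 × 7.333 = 1.21 MΩ.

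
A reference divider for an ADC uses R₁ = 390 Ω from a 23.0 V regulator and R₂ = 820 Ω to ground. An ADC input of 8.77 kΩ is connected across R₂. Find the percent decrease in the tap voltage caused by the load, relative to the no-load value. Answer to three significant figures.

The divider's output (Thévenin) resistance is R₁‖R₂ = 264.3 Ω.
Fractional drop under load = R_th/(R_th + R_L) = 264.3 / (264.3 + 8770) = 0.02925.
So the output falls by 2.93 %.

2.93 %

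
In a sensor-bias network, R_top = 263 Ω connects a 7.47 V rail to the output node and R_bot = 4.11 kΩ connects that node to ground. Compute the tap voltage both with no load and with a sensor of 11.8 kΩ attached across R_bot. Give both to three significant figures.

Unloaded: 7.02 V; loaded: 6.88 V

Open-circuit: V = 7.47 × 4110/(263 + 4110) = 7.02 V.
With the load, R_bot becomes R_bot‖R_L = 3048 Ω, so V = 7.47 × 3048/3311 = 6.88 V.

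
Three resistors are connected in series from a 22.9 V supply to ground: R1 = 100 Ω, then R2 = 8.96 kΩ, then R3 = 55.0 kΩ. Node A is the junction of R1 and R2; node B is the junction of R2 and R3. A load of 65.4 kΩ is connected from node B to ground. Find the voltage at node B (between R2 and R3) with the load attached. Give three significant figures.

V ≈ 17.6 V

At node B, R3 is in parallel with the load: R3‖R_L = 29880 Ω.
Below node A the resistance is R2 + (R3‖R_L) = 38840 Ω, so V_A = 22.9 × 38840/38940 = 22.84 V.
Then V_B = V_A × (R3‖R_L)/(R2 + R3‖R_L) = 22.84 × 29880/38840 = 17.6 V.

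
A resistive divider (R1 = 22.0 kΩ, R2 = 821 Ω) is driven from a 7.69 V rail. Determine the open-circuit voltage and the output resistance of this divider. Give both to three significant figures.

V_th is the open-circuit tap voltage: 7.69 × 821/(22000 + 821) = 0.277 V.
With the supply zeroed, R1 and R2 appear in parallel from the tap: R_th = R1‖R2 = (22000 × 821)/22820 = 791 Ω.

V_th = 0.277 V, R_th = 791 Ω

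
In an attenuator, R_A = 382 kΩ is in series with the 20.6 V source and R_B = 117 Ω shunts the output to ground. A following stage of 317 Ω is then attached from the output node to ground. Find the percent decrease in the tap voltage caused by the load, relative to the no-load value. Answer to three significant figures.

Unloaded V = 20.6 × 117/382100 = 0.006307 V.
Loaded: R_B‖R_L = 85.46 Ω, giving V = 20.6 × 85.46/382100 = 0.004607 V.
Drop = (0.006307 − 0.004607) / 0.006307 = 27.0 %.

27.0 %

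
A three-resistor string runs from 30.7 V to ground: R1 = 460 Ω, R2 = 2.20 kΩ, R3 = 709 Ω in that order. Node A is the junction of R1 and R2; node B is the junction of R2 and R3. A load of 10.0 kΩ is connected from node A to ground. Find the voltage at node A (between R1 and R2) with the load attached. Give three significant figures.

Below node A the series string R2+R3 = 2909 Ω sits in parallel with the 10000 Ω load: 2253 Ω.
V_A = 30.7 × 2253/(460 + 2253) = 25.5 V.

V ≈ 25.5 V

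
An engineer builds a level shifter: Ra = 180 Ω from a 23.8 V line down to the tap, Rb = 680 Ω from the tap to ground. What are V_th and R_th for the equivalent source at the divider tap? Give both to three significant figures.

V_th = 18.8 V, R_th = 142 Ω

V_th is the open-circuit tap voltage: 23.8 × 680/(180 + 680) = 18.8 V.
With the supply zeroed, Ra and Rb appear in parallel from the tap: R_th = Ra‖Rb = (180 × 680)/860.0 = 142 Ω.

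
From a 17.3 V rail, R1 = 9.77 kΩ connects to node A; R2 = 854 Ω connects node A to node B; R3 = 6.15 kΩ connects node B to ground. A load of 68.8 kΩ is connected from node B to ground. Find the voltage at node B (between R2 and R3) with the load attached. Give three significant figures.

V ≈ 6.00 V

At node B, R3 is in parallel with the load: R3‖R_L = 5645 Ω.
Below node A the resistance is R2 + (R3‖R_L) = 6499 Ω, so V_A = 17.3 × 6499/16270 = 6.911 V.
Then V_B = V_A × (R3‖R_L)/(R2 + R3‖R_L) = 6.911 × 5645/6499 = 6.00 V.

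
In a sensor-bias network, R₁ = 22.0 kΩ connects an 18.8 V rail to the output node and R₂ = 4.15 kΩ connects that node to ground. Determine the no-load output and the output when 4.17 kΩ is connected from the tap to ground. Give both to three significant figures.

Unloaded: 2.98 V; loaded: 1.62 V

Open-circuit: V = 18.8 × 4.15/(22.0 + 4.15) = 2.98 V.
With the load, R₂ becomes R₂‖R_L = 2.080 kΩ, so V = 18.8 × 2.080/24.08 = 1.62 V.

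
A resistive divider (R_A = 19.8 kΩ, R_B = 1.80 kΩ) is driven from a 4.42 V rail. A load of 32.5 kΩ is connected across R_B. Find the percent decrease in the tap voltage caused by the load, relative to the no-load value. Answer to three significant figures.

The divider's output (Thévenin) resistance is R_A‖R_B = 1.650 kΩ.
Fractional drop under load = R_th/(R_th + R_L) = 1.650 / (1.650 + 32.5) = 0.04832.
So the output falls by 4.83 %.

4.83 %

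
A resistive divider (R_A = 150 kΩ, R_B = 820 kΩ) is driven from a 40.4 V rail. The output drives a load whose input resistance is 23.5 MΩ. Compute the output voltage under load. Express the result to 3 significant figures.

The load sits in parallel with R_B: R_B‖R_L = (820 × 23500) / (820 + 23500) = 792.4 kΩ.
V_out = 40.4 × 792.4 / (150 + 792.4) = 40.4 × 792.4/942.4 = 34.0 V.

V_out ≈ 34.0 V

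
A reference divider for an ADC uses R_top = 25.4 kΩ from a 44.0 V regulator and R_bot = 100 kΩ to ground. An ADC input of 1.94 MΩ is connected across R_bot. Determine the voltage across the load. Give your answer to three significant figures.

V_out ≈ 34.7 V

The load sits in parallel with R_bot: R_bot‖R_L = (100 × 1940) / (100 + 1940) = 95.10 kΩ.
V_out = 44.0 × 95.10 / (25.4 + 95.10) = 44.0 × 95.10/120.5 = 34.7 V.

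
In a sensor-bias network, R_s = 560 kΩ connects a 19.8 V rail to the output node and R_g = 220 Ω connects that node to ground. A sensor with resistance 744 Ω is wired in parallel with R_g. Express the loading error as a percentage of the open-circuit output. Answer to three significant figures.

22.8 %

Unloaded V = 19.8 × 220/560200 = 0.007776 V.
Loaded: R_g‖R_L = 169.8 Ω, giving V = 19.8 × 169.8/560200 = 0.006002 V.
Drop = (0.007776 − 0.006002) / 0.007776 = 22.8 %.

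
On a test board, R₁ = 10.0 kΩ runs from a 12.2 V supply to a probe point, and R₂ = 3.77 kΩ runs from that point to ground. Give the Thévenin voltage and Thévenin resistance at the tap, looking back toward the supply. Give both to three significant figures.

V_th is the open-circuit tap voltage: 12.2 × 3.77/(10.0 + 3.77) = 3.34 V.
With the supply zeroed, R₁ and R₂ appear in parallel from the tap: R_th = R₁‖R₂ = (10.0 × 3.77)/13.77 = 2.74 kΩ.

V_th = 3.34 V, R_th = 2.74 kΩ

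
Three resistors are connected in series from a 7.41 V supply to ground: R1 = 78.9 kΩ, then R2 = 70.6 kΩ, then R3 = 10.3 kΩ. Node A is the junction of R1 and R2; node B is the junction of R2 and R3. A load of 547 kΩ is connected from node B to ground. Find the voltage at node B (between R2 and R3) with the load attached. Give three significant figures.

At node B, R3 is in parallel with the load: R3‖R_L = 10.11 kΩ.
Below node A the resistance is R2 + (R3‖R_L) = 80.71 kΩ, so V_A = 7.41 × 80.71/159.6 = 3.747 V.
Then V_B = V_A × (R3‖R_L)/(R2 + R3‖R_L) = 3.747 × 10.11/80.71 = 0.469 V.

V ≈ 0.469 V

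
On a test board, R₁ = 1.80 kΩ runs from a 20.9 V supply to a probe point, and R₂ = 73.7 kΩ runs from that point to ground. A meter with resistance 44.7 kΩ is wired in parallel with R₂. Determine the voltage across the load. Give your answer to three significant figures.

The load sits in parallel with R₂: R₂‖R_L = (73.7 × 44.7) / (73.7 + 44.7) = 27.82 kΩ.
V_out = 20.9 × 27.82 / (1.80 + 27.82) = 20.9 × 27.82/29.62 = 19.6 V.

V_out ≈ 19.6 V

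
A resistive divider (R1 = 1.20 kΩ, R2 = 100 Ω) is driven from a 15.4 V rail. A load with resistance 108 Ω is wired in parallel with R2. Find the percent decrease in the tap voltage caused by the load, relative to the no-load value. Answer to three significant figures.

46.1 %

Unloaded V = 15.4 × 100/1300 = 1.185 V.
Loaded: R2‖R_L = 51.92 Ω, giving V = 15.4 × 51.92/1252 = 0.6387 V.
Drop = (1.185 − 0.6387) / 1.185 = 46.1 %.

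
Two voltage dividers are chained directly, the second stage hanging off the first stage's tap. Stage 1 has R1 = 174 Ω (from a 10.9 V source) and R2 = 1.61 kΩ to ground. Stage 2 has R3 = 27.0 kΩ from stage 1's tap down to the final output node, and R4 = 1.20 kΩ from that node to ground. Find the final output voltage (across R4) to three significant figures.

V_out ≈ 0.416 V

Stage 2 presents R3+R4 = 28200 Ω as a load on stage 1's tap.
Stage 1's lower leg becomes R2‖(R3+R4) = 1523 Ω, so V_mid = 10.9 × 1523/1697 = 9.782 V.
Stage 2 is itself unloaded: V_out = V_mid × R4/(R3+R4) = 9.782 × 1200/28200 = 0.416 V.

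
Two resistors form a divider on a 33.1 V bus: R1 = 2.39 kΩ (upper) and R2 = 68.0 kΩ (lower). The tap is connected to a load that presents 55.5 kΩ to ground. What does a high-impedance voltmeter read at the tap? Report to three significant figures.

V_out ≈ 30.7 V

The load sits in parallel with R2: R2‖R_L = (68.0 × 55.5) / (68.0 + 55.5) = 30.56 kΩ.
V_out = 33.1 × 30.56 / (2.39 + 30.56) = 33.1 × 30.56/32.95 = 30.7 V.
(Unloaded it would have been 32.0 V.)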